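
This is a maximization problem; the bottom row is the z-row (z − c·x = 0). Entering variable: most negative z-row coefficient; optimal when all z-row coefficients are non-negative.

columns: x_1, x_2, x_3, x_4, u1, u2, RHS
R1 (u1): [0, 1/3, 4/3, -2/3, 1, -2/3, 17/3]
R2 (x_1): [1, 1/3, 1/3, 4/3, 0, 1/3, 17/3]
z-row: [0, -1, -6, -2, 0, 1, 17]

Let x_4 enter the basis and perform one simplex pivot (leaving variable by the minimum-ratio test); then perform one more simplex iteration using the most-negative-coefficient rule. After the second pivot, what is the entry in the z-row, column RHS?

170/3

Ratio test on column x_4 — row 1: entry -2/3 ≤ 0; row 2: (17/3)/(4/3) = 17/4. Minimum is 17/4 at row 2 (x_1 leaves); pivot element 4/3.
Divide row 2 by 4/3; eliminate column x_4 from the other rows.
Second iteration: most negative z-row entry is -11/2 in column x_3, so x_3 enters.
Ratio test on column x_3 — row 1: (17/2)/(3/2) = 17/3; row 2: (17/4)/(1/4) = 17. Minimum is 17/3 at row 1 (u1 leaves); pivot element 3/2.
Divide row 1 by 3/2; eliminate column x_3 from the other rows.
After both pivots, the entry at the z-row, column RHS is 170/3.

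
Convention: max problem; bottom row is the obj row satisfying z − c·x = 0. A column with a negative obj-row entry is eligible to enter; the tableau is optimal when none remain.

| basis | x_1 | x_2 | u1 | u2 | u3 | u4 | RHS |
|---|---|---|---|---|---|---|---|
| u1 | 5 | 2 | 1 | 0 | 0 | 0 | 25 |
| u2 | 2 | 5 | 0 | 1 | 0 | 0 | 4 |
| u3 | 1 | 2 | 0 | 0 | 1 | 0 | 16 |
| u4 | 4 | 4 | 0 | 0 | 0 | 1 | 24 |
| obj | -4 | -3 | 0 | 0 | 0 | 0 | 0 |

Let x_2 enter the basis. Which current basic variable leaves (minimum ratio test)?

u2

Column x_2 entries and ratios — u1: 25/2 = 25/2; u2: 4/5 = 4/5; u3: 16/2 = 8; u4: 24/4 = 6.
Smallest ratio is 4/5 in the row of u2, so u2 leaves.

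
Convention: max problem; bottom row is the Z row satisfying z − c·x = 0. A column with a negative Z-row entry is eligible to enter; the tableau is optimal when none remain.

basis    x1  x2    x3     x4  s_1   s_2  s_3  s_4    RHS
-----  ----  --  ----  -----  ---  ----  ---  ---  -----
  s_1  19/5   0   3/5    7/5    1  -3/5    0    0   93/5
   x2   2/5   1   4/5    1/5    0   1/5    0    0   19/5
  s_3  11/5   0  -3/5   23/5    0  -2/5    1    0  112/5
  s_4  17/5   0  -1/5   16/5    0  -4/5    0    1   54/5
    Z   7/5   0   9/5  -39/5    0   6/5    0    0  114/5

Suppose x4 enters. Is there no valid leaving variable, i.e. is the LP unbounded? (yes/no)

no

Column x4 has positive entries in row(s) 1, 2, 3, 4, so the ratio test bounds it — not unbounded.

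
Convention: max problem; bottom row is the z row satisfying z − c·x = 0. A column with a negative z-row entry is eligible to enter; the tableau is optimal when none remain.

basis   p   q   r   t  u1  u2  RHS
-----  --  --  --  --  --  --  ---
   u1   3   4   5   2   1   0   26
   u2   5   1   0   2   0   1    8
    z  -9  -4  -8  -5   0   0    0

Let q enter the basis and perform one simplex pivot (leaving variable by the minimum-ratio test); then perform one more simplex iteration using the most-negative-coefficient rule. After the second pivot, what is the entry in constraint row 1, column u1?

Ratio test on column q — row 1: 26/4 = 13/2; row 2: 8/1 = 8. Minimum is 13/2 at row 1 (u1 leaves); pivot element 4.
Divide row 1 by 4; eliminate column q from the other rows.
Second iteration: most negative z-row entry is -6 in column p, so p enters.
Ratio test on column p — row 1: (13/2)/(3/4) = 26/3; row 2: (3/2)/(17/4) = 6/17. Minimum is 6/17 at row 2 (u2 leaves); pivot element 17/4.
Divide row 2 by 17/4; eliminate column p from the other rows.
After both pivots, the entry at constraint row 1, column u1 is 5/17.

5/17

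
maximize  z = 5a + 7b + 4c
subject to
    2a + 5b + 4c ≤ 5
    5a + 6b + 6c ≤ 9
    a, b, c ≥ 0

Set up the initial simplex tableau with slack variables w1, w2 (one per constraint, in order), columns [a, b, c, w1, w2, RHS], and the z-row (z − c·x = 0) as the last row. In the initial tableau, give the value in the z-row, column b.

The z-row carries the negated objective coefficients: the b entry is -7.

-7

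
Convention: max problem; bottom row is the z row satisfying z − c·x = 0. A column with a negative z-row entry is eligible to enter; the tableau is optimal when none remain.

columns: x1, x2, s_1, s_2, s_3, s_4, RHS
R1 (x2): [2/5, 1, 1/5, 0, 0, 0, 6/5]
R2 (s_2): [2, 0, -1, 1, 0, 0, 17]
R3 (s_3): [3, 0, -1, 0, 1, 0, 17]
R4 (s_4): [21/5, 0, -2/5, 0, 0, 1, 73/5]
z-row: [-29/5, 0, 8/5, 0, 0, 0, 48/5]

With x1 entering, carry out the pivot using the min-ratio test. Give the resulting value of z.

27

Ratio test on column x1 — row 1: (6/5)/(2/5) = 3; row 2: 17/2 = 17/2; row 3: 17/3 = 17/3; row 4: (73/5)/(21/5) = 73/21. Minimum is 3 at row 1 (x2 leaves); pivot element 2/5.
Pivot on row 1; the z-row RHS becomes 48/5 − (-29/5)·3 = 27.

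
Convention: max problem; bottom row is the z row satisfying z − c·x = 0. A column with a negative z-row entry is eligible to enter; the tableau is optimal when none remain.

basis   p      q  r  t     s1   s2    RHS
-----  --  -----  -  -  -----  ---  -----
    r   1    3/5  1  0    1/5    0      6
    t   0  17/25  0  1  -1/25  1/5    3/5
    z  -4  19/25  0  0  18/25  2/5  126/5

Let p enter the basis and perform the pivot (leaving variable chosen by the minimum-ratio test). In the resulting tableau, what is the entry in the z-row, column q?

Ratio test on column p — row 1: 6/1 = 6; row 2: entry 0 ≤ 0. Minimum is 6 at row 1 (r leaves); pivot element 1.
Divide row 1 by 1; eliminate column p from the other rows.
z-row update in column q: 19/25 − (-4)·(3/5) = 79/25.

79/25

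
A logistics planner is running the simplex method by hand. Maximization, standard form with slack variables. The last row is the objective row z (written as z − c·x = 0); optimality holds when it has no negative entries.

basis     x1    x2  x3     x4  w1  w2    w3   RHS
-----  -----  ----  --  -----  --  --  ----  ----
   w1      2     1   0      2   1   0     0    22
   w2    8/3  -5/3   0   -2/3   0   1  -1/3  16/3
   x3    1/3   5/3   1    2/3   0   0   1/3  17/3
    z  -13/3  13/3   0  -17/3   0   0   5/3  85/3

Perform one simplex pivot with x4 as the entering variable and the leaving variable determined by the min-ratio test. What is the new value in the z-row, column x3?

17/2

Ratio test on column x4 — row 1: 22/2 = 11; row 2: entry -2/3 ≤ 0; row 3: (17/3)/(2/3) = 17/2. Minimum is 17/2 at row 3 (x3 leaves); pivot element 2/3.
Divide row 3 by 2/3; eliminate column x4 from the other rows.
z-row update in column x3: 0 − (-17/3)·(3/2) = 17/2.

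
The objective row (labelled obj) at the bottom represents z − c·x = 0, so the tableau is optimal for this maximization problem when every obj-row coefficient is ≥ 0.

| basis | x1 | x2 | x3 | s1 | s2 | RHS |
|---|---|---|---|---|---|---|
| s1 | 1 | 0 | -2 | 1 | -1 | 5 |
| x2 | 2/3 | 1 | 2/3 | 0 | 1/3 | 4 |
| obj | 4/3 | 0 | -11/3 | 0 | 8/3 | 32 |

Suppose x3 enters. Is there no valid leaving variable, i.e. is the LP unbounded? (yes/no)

no

Column x3 has positive entries in row(s) 2, so the ratio test bounds it — not unbounded.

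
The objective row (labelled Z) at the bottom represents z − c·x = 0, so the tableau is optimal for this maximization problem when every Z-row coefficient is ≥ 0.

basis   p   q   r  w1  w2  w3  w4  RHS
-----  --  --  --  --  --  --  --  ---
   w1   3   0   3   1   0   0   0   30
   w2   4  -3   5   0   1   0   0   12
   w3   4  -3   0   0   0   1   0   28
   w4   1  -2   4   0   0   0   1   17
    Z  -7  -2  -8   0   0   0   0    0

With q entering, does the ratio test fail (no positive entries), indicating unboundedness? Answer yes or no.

Every constraint-row entry in column q is ≤ 0, so increasing q is unbounded.

yes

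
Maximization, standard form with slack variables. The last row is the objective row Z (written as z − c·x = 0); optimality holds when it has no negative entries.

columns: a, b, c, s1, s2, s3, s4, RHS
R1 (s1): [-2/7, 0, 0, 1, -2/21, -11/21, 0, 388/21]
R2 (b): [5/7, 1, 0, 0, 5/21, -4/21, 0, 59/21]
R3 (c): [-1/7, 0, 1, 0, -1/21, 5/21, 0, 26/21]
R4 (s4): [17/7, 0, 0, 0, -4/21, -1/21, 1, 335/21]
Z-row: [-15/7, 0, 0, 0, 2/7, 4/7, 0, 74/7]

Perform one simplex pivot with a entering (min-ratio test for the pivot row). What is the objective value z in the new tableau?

Ratio test on column a — row 1: entry -2/7 ≤ 0; row 2: (59/21)/(5/7) = 59/15; row 3: entry -1/7 ≤ 0; row 4: (335/21)/(17/7) = 335/51. Minimum is 59/15 at row 2 (b leaves); pivot element 5/7.
Pivot on row 2; the Z-row RHS becomes 74/7 − (-15/7)·(59/15) = 19.

19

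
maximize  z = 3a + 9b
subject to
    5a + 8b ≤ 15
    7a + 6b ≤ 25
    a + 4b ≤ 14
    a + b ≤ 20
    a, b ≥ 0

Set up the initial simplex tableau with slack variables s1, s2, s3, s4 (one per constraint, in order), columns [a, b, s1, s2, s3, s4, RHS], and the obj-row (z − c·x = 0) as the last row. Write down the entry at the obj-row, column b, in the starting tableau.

-9

The obj-row carries the negated objective coefficients: the b entry is -9.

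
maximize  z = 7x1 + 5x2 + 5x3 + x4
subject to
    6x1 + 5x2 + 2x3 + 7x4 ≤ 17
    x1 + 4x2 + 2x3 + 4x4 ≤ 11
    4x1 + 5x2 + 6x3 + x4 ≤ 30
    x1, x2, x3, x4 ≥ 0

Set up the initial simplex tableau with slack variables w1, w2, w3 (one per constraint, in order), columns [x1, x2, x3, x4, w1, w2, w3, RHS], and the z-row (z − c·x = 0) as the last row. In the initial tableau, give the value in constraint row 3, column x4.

Constraint 3 has coefficient 1 on x4.

1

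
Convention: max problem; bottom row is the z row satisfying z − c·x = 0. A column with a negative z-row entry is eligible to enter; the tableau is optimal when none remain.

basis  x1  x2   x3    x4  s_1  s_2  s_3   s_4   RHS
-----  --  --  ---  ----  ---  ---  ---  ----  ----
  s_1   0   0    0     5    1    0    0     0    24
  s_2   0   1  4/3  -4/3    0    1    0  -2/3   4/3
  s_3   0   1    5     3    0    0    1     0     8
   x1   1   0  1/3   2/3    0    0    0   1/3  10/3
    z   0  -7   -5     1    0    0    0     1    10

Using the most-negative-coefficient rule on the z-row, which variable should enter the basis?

x2

Negative z-row entries: x2: -7, x3: -5.
The most negative is -7 in column x2, so x2 enters.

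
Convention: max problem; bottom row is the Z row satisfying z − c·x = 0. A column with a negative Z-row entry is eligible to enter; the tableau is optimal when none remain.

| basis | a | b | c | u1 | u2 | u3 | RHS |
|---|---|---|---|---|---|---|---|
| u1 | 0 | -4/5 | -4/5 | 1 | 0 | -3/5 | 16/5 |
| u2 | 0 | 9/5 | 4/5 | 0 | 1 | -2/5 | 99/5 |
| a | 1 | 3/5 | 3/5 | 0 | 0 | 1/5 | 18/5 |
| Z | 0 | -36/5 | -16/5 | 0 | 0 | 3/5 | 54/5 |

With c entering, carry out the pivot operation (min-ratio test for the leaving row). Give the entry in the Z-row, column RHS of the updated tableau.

Ratio test on column c — row 1: entry -4/5 ≤ 0; row 2: (99/5)/(4/5) = 99/4; row 3: (18/5)/(3/5) = 6. Minimum is 6 at row 3 (a leaves); pivot element 3/5.
Divide row 3 by 3/5; eliminate column c from the other rows.
Z-row update in column RHS: 54/5 − (-16/5)·6 = 30.

30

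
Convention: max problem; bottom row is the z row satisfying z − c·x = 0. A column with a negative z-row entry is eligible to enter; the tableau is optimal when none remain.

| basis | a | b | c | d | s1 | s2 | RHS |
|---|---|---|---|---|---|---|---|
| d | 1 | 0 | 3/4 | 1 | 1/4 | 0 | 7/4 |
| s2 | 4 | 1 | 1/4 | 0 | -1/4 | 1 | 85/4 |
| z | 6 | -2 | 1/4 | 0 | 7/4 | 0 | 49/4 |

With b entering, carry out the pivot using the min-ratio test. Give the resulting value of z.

219/4

Ratio test on column b — row 1: entry 0 ≤ 0; row 2: (85/4)/1 = 85/4. Minimum is 85/4 at row 2 (s2 leaves); pivot element 1.
Pivot on row 2; the z-row RHS becomes 49/4 − (-2)·(85/4) = 219/4.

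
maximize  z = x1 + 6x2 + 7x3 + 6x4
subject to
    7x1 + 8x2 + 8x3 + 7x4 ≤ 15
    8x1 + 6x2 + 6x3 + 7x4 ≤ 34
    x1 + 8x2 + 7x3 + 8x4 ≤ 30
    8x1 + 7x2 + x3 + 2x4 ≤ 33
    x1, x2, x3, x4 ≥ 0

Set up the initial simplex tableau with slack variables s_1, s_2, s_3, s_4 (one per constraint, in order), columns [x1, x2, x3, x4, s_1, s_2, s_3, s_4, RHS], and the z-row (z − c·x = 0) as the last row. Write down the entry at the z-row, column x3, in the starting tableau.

The z-row carries the negated objective coefficients: the x3 entry is -7.

-7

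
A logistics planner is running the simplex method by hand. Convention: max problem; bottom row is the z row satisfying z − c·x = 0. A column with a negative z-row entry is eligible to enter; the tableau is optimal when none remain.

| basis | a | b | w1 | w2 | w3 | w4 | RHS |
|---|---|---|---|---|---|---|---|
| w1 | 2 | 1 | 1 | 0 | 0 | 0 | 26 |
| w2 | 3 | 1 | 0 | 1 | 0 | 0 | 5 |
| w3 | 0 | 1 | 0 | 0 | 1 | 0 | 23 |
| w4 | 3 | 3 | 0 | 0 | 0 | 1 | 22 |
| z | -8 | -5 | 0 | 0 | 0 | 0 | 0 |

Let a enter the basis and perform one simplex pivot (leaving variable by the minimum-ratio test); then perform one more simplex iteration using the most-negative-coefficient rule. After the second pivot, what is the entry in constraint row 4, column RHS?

Ratio test on column a — row 1: 26/2 = 13; row 2: 5/3 = 5/3; row 3: entry 0 ≤ 0; row 4: 22/3 = 22/3. Minimum is 5/3 at row 2 (w2 leaves); pivot element 3.
Divide row 2 by 3; eliminate column a from the other rows.
Second iteration: most negative z-row entry is -7/3 in column b, so b enters.
Ratio test on column b — row 1: (68/3)/(1/3) = 68; row 2: (5/3)/(1/3) = 5; row 3: 23/1 = 23; row 4: 17/2 = 17/2. Minimum is 5 at row 2 (a leaves); pivot element 1/3.
Divide row 2 by 1/3; eliminate column b from the other rows.
After both pivots, the entry at constraint row 4, column RHS is 7.

7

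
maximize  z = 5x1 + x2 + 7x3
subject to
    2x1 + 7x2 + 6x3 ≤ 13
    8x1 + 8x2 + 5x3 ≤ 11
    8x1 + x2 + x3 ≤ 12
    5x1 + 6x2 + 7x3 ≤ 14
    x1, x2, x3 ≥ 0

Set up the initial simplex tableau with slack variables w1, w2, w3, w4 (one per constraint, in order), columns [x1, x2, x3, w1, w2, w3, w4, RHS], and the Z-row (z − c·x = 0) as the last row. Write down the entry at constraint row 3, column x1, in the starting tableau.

8

Constraint 3 has coefficient 8 on x1.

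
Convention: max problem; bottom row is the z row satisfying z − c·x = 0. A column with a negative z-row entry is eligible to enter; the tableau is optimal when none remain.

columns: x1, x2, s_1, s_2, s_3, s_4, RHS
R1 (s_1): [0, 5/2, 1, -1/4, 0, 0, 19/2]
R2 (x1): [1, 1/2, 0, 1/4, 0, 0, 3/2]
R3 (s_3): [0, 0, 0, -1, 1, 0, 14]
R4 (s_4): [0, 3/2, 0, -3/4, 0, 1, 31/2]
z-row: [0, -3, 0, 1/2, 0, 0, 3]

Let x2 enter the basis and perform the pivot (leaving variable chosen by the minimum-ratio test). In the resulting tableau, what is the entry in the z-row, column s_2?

2

Ratio test on column x2 — row 1: (19/2)/(5/2) = 19/5; row 2: (3/2)/(1/2) = 3; row 3: entry 0 ≤ 0; row 4: (31/2)/(3/2) = 31/3. Minimum is 3 at row 2 (x1 leaves); pivot element 1/2.
Divide row 2 by 1/2; eliminate column x2 from the other rows.
z-row update in column s_2: 1/2 − (-3)·(1/2) = 2.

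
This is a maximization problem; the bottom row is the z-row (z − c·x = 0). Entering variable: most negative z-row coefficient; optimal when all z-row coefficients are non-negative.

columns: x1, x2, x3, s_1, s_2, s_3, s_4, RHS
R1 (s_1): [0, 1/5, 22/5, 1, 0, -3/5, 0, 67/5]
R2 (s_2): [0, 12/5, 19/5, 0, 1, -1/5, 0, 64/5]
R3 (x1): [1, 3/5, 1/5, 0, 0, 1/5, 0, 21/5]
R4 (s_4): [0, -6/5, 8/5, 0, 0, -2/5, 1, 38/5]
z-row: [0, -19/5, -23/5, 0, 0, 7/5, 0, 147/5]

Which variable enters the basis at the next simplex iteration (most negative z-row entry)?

x3

Negative z-row entries: x2: -19/5, x3: -23/5.
The most negative is -23/5 in column x3, so x3 enters.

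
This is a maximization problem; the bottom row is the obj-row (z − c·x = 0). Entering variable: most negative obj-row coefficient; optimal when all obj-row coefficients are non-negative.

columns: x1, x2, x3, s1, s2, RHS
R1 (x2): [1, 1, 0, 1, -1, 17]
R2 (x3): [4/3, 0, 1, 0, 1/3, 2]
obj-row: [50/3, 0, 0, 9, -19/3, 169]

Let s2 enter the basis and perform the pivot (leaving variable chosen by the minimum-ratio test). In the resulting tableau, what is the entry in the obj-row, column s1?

9

Ratio test on column s2 — row 1: entry -1 ≤ 0; row 2: 2/(1/3) = 6. Minimum is 6 at row 2 (x3 leaves); pivot element 1/3.
Divide row 2 by 1/3; eliminate column s2 from the other rows.
obj-row update in column s1: 9 − (-19/3)·0 = 9.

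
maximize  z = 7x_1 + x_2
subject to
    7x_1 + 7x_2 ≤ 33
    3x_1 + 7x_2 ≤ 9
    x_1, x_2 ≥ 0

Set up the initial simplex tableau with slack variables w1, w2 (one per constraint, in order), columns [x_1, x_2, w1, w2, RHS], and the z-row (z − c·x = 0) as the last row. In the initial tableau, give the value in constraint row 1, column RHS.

33

The RHS of constraint 1 is b_1 = 33.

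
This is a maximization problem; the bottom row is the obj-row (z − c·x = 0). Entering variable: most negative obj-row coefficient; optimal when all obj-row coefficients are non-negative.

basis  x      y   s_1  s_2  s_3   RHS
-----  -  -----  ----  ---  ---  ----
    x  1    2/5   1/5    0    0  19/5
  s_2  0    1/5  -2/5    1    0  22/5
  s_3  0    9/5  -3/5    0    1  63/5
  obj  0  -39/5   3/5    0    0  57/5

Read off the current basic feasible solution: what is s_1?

0

s_1 is not in the basis, so in the current basic feasible solution s_1 = 0.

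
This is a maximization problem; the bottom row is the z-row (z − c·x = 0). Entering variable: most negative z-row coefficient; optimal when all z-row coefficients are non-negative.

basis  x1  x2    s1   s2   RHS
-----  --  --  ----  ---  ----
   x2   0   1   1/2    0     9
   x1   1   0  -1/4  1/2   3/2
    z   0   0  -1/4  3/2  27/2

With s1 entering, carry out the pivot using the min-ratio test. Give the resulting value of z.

18

Ratio test on column s1 — row 1: 9/(1/2) = 18; row 2: entry -1/4 ≤ 0. Minimum is 18 at row 1 (x2 leaves); pivot element 1/2.
Pivot on row 1; the z-row RHS becomes 27/2 − (-1/4)·18 = 18.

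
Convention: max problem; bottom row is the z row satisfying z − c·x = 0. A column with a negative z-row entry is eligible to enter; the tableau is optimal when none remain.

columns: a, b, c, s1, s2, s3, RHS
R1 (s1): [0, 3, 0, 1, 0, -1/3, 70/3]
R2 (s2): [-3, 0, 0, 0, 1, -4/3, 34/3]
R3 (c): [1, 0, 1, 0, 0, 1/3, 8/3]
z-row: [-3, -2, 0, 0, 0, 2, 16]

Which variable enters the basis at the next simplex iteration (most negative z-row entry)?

Negative z-row entries: a: -3, b: -2.
The most negative is -3 in column a, so a enters.

a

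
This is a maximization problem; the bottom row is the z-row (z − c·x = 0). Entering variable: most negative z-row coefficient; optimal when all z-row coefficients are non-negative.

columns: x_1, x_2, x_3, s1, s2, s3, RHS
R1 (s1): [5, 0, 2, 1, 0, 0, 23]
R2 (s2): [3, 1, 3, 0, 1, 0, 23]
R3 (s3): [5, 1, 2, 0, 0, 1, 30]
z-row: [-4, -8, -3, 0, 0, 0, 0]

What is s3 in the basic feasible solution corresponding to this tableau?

30

s3 is basic (row 3); its value is the RHS of that row, 30.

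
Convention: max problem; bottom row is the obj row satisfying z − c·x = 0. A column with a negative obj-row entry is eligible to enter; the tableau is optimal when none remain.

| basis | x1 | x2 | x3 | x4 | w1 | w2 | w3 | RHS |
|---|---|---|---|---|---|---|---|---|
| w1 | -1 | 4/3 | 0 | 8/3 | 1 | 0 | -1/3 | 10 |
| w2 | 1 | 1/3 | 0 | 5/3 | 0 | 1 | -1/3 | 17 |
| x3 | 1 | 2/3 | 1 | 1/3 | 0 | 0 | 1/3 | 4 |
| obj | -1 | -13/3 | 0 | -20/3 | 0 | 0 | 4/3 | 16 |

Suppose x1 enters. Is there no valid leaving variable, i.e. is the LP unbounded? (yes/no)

no

Column x1 has positive entries in row(s) 2, 3, so the ratio test bounds it — not unbounded.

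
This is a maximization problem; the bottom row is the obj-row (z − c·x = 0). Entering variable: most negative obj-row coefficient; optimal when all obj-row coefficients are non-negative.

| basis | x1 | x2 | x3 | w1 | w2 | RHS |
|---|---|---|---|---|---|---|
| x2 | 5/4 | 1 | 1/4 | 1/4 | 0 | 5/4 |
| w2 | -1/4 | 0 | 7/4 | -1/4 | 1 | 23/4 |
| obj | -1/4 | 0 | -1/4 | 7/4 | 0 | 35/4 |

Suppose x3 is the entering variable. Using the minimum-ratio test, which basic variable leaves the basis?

Column x3 entries and ratios — x2: (5/4)/(1/4) = 5; w2: (23/4)/(7/4) = 23/7.
Smallest ratio is 23/7 in the row of w2, so w2 leaves.

w2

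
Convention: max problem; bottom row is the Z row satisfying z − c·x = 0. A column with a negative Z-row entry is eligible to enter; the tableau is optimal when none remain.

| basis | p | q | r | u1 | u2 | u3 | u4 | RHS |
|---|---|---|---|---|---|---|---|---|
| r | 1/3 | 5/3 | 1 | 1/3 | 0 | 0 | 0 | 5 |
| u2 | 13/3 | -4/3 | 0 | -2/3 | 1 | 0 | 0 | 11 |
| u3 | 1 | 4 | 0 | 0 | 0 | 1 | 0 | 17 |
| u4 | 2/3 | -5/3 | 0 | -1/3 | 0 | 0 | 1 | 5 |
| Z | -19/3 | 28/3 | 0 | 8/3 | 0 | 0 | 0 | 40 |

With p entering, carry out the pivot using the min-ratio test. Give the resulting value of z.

729/13

Ratio test on column p — row 1: 5/(1/3) = 15; row 2: 11/(13/3) = 33/13; row 3: 17/1 = 17; row 4: 5/(2/3) = 15/2. Minimum is 33/13 at row 2 (u2 leaves); pivot element 13/3.
Pivot on row 2; the Z-row RHS becomes 40 − (-19/3)·(33/13) = 729/13.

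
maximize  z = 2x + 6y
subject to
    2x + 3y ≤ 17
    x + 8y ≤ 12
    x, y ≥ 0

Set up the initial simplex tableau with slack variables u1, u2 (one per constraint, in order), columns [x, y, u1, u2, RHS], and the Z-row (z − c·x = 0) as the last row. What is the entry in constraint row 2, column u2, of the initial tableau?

Slack u2 belongs to constraint 2; its column is the unit vector e_2, so the entry in row 2 is 1.

1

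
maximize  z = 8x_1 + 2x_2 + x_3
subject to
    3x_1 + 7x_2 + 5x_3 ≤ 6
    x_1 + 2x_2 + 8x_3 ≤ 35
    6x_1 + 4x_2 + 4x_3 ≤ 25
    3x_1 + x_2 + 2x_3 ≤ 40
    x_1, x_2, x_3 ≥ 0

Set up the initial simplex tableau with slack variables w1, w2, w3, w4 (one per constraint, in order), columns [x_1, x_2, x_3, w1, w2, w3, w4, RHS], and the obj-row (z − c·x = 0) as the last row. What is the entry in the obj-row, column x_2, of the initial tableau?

The obj-row carries the negated objective coefficients: the x_2 entry is -2.

-2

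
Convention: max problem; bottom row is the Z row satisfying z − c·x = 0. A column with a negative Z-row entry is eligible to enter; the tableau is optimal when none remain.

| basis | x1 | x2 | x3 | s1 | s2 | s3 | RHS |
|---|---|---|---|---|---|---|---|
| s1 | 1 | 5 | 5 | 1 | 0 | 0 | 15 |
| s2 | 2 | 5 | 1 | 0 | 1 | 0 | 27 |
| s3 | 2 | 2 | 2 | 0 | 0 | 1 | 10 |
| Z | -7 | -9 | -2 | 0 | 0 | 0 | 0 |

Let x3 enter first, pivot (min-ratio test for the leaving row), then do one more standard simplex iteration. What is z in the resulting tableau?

27

Ratio test on column x3 — row 1: 15/5 = 3; row 2: 27/1 = 27; row 3: 10/2 = 5. Minimum is 3 at row 1 (s1 leaves); pivot element 5.
Pivot on row 1; the Z-row RHS becomes 0 − (-2)·3 = 6.
Next entering variable (most negative Z-row entry -7): x2.
Ratio test on column x2 — row 1: 3/1 = 3; row 2: 24/4 = 6; row 3: entry 0 ≤ 0. Minimum is 3 at row 1 (x3 leaves); pivot element 1.
After the second pivot the Z-row RHS is 6 − (-7)·3 = 27.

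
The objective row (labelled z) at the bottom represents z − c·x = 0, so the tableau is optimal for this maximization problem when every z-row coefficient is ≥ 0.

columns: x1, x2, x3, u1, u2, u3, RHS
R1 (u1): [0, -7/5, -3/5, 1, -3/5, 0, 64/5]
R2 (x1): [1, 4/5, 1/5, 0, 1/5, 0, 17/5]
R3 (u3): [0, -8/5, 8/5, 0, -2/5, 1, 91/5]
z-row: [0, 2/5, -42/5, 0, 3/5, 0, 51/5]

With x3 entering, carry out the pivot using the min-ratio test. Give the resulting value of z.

Ratio test on column x3 — row 1: entry -3/5 ≤ 0; row 2: (17/5)/(1/5) = 17; row 3: (91/5)/(8/5) = 91/8. Minimum is 91/8 at row 3 (u3 leaves); pivot element 8/5.
Pivot on row 3; the z-row RHS becomes 51/5 − (-42/5)·(91/8) = 423/4.

423/4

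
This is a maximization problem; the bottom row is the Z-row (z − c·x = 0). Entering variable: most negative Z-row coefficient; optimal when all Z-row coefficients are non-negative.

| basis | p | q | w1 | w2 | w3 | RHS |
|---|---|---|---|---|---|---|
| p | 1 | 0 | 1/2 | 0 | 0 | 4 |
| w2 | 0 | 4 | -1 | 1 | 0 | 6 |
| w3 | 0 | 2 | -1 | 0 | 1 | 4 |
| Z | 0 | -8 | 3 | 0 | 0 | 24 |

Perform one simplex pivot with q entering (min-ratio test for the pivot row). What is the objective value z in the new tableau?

36

Ratio test on column q — row 1: entry 0 ≤ 0; row 2: 6/4 = 3/2; row 3: 4/2 = 2. Minimum is 3/2 at row 2 (w2 leaves); pivot element 4.
Pivot on row 2; the Z-row RHS becomes 24 − (-8)·(3/2) = 36.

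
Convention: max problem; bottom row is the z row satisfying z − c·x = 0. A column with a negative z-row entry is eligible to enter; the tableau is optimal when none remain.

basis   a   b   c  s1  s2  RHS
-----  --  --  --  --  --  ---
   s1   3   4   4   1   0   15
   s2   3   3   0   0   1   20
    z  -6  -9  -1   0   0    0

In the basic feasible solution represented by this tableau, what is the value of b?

0

b is not in the basis, so in the current basic feasible solution b = 0.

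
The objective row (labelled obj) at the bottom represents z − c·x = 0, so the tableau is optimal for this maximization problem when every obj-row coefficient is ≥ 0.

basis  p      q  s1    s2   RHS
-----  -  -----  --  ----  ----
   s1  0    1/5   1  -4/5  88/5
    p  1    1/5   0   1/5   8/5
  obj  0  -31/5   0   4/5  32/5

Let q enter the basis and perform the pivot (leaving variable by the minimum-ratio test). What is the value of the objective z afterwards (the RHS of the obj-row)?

56

Ratio test on column q — row 1: (88/5)/(1/5) = 88; row 2: (8/5)/(1/5) = 8. Minimum is 8 at row 2 (p leaves); pivot element 1/5.
Pivot on row 2; the obj-row RHS becomes 32/5 − (-31/5)·8 = 56.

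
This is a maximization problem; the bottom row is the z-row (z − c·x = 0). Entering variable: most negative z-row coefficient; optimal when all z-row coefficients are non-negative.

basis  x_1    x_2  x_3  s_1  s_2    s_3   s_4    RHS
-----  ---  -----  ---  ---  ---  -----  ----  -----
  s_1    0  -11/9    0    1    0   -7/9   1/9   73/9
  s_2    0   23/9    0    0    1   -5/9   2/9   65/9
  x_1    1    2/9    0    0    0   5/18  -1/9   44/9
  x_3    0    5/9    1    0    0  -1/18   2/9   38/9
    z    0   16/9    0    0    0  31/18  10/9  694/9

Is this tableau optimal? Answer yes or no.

Every z-row coefficient is ≥ 0, so the tableau is optimal.

yes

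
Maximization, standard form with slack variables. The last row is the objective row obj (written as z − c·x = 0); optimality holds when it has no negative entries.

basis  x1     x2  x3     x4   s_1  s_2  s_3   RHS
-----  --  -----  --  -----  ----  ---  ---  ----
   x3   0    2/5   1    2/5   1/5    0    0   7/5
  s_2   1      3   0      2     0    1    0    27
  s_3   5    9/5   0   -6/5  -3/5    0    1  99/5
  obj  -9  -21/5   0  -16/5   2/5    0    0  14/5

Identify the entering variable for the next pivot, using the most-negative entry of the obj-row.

x1

Negative obj-row entries: x1: -9, x2: -21/5, x4: -16/5.
The most negative is -9 in column x1, so x1 enters.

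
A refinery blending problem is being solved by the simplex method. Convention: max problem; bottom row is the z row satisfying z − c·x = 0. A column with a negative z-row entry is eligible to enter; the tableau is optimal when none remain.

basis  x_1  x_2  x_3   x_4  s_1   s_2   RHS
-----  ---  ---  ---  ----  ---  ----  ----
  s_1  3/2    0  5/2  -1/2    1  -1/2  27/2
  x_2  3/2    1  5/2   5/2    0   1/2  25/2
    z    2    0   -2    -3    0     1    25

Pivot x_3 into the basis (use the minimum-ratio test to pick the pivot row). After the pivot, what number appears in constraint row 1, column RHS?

1

Ratio test on column x_3 — row 1: (27/2)/(5/2) = 27/5; row 2: (25/2)/(5/2) = 5. Minimum is 5 at row 2 (x_2 leaves); pivot element 5/2.
Divide row 2 by 5/2; eliminate column x_3 from the other rows.
Row 1 update in column RHS: 27/2 − (5/2)·5 = 1.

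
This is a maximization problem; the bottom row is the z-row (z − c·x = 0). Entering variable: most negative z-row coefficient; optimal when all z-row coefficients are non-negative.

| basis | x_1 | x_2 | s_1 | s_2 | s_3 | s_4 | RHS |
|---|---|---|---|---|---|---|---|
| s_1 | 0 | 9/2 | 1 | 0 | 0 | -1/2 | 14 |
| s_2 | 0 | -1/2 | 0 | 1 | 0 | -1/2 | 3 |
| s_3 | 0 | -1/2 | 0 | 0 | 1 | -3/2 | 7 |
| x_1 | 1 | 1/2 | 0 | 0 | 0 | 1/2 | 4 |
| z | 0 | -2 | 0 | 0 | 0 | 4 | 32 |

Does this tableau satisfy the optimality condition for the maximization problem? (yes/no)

no

The z-row has a negative entry -2 in column x_2, so it is not optimal.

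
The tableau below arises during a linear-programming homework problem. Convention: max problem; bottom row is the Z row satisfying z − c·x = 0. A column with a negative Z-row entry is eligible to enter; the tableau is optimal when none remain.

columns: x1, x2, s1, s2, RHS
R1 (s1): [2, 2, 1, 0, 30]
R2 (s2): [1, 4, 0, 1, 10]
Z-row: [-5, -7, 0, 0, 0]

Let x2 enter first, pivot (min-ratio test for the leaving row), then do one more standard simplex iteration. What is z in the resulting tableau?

Ratio test on column x2 — row 1: 30/2 = 15; row 2: 10/4 = 5/2. Minimum is 5/2 at row 2 (s2 leaves); pivot element 4.
Pivot on row 2; the Z-row RHS becomes 0 − (-7)·(5/2) = 35/2.
Next entering variable (most negative Z-row entry -13/4): x1.
Ratio test on column x1 — row 1: 25/(3/2) = 50/3; row 2: (5/2)/(1/4) = 10. Minimum is 10 at row 2 (x2 leaves); pivot element 1/4.
After the second pivot the Z-row RHS is 35/2 − (-13/4)·10 = 50.

50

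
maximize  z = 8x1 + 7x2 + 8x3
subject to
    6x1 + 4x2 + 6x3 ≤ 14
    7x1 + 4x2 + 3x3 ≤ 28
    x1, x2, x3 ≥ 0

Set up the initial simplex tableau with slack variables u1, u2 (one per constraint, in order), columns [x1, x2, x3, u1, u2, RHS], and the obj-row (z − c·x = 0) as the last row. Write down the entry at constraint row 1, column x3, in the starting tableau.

Constraint 1 has coefficient 6 on x3.

6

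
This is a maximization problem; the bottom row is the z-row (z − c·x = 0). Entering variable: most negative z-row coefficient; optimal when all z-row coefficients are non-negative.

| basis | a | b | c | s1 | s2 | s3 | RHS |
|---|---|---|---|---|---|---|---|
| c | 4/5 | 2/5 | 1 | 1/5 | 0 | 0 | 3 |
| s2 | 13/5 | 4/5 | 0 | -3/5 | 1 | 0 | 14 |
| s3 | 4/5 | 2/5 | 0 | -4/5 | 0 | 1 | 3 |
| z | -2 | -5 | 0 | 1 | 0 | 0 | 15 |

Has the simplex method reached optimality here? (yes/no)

The z-row has a negative entry -5 in column b, so it is not optimal.

no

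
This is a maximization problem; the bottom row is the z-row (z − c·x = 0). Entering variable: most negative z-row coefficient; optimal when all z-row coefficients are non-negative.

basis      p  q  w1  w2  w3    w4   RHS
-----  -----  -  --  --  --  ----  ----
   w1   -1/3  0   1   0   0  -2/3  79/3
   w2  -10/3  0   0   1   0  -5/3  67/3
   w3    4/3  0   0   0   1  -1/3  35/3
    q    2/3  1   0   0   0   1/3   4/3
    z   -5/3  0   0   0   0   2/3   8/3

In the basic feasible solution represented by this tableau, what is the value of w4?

0

w4 is not in the basis, so in the current basic feasible solution w4 = 0.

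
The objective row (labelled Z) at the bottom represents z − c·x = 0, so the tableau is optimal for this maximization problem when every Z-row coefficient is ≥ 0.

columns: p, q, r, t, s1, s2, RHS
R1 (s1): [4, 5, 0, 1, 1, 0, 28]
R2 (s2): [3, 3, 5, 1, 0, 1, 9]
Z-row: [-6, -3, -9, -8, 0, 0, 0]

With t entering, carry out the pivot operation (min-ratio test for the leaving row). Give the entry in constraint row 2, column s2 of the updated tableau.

1

Ratio test on column t — row 1: 28/1 = 28; row 2: 9/1 = 9. Minimum is 9 at row 2 (s2 leaves); pivot element 1.
Divide row 2 by 1; eliminate column t from the other rows.
In the new row 2, the s2 entry is the old entry divided by the pivot: 1/1 = 1.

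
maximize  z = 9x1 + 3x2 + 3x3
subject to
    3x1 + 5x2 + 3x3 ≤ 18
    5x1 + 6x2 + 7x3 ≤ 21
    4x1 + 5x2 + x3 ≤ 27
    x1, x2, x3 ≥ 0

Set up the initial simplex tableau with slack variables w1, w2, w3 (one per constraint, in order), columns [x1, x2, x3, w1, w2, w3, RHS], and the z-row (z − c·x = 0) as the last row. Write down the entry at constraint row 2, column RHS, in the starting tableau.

The RHS of constraint 2 is b_2 = 21.

21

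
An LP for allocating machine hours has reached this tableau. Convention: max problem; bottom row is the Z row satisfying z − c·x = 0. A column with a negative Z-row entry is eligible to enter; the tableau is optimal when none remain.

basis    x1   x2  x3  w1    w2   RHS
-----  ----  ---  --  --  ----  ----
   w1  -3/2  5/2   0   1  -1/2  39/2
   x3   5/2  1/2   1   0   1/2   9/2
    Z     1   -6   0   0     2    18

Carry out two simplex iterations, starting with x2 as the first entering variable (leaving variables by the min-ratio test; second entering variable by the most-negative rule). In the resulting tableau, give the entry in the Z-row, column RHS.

Ratio test on column x2 — row 1: (39/2)/(5/2) = 39/5; row 2: (9/2)/(1/2) = 9. Minimum is 39/5 at row 1 (w1 leaves); pivot element 5/2.
Divide row 1 by 5/2; eliminate column x2 from the other rows.
Second iteration: most negative Z-row entry is -13/5 in column x1, so x1 enters.
Ratio test on column x1 — row 1: entry -3/5 ≤ 0; row 2: (3/5)/(14/5) = 3/14. Minimum is 3/14 at row 2 (x3 leaves); pivot element 14/5.
Divide row 2 by 14/5; eliminate column x1 from the other rows.
After both pivots, the entry at the Z-row, column RHS is 915/14.

915/14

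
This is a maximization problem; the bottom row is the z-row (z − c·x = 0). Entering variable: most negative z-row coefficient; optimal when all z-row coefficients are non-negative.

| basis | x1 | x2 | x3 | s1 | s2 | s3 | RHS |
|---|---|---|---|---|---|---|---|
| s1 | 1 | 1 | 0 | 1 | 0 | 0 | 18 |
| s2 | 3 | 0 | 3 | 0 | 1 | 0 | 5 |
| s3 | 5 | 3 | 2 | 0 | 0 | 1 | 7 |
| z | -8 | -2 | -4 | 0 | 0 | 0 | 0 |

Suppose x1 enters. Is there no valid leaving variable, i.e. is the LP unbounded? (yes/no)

Column x1 has positive entries in row(s) 1, 2, 3, so the ratio test bounds it — not unbounded.

no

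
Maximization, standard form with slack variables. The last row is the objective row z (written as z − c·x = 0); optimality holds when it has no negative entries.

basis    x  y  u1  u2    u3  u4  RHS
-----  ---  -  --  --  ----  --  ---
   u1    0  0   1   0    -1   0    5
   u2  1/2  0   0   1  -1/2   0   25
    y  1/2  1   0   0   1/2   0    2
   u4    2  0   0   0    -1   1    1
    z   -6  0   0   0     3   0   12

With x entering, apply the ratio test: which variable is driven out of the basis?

Column x entries and ratios — u1: 0 ≤ 0, skip; u2: 25/(1/2) = 50; y: 2/(1/2) = 4; u4: 1/2 = 1/2.
Smallest ratio is 1/2 in the row of u4, so u4 leaves.

u4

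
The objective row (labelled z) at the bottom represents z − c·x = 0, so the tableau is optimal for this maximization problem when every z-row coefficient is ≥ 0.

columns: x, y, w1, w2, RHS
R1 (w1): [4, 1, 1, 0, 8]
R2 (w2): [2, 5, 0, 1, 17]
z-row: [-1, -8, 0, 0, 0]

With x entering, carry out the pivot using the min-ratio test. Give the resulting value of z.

2

Ratio test on column x — row 1: 8/4 = 2; row 2: 17/2 = 17/2. Minimum is 2 at row 1 (w1 leaves); pivot element 4.
Pivot on row 1; the z-row RHS becomes 0 − (-1)·2 = 2.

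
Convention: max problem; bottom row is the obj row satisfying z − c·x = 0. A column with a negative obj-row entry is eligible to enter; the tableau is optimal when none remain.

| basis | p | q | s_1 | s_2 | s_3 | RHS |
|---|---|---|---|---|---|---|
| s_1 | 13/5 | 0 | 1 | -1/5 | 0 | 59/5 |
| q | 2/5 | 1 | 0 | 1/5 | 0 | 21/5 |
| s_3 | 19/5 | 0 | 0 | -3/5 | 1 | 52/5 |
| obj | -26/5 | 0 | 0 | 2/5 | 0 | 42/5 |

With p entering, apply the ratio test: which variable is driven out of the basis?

s_3

Column p entries and ratios — s_1: (59/5)/(13/5) = 59/13; q: (21/5)/(2/5) = 21/2; s_3: (52/5)/(19/5) = 52/19.
Smallest ratio is 52/19 in the row of s_3, so s_3 leaves.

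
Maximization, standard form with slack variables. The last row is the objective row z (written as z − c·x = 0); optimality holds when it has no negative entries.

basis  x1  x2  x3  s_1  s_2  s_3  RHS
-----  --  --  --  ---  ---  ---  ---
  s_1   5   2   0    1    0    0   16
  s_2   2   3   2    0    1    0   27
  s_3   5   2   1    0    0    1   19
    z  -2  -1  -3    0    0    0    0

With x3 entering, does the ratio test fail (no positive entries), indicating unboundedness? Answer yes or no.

Column x3 has positive entries in row(s) 2, 3, so the ratio test bounds it — not unbounded.

no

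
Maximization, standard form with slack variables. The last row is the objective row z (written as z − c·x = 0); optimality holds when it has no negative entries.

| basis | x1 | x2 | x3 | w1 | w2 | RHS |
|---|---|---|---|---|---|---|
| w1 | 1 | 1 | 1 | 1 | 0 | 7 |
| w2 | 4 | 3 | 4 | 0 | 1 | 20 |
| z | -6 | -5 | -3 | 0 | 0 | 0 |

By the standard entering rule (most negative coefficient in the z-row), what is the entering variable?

Negative z-row entries: x1: -6, x2: -5, x3: -3.
The most negative is -6 in column x1, so x1 enters.

x1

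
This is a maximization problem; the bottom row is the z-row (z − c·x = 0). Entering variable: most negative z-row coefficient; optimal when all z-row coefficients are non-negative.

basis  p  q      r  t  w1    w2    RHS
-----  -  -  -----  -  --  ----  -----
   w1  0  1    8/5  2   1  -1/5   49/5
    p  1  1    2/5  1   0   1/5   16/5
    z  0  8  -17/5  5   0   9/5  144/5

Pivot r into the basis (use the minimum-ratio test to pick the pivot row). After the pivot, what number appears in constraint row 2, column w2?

1/4

Ratio test on column r — row 1: (49/5)/(8/5) = 49/8; row 2: (16/5)/(2/5) = 8. Minimum is 49/8 at row 1 (w1 leaves); pivot element 8/5.
Divide row 1 by 8/5; eliminate column r from the other rows.
Row 2 update in column w2: 1/5 − (2/5)·(-1/8) = 1/4.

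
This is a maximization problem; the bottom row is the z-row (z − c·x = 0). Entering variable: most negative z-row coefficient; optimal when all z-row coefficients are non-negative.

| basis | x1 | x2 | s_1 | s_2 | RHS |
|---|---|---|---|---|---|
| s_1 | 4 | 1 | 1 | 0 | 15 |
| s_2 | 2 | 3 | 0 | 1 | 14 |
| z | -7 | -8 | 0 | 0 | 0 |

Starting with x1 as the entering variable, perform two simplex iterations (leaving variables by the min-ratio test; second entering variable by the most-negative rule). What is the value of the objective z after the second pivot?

85/2

Ratio test on column x1 — row 1: 15/4 = 15/4; row 2: 14/2 = 7. Minimum is 15/4 at row 1 (s_1 leaves); pivot element 4.
Pivot on row 1; the z-row RHS becomes 0 − (-7)·(15/4) = 105/4.
Next entering variable (most negative z-row entry -25/4): x2.
Ratio test on column x2 — row 1: (15/4)/(1/4) = 15; row 2: (13/2)/(5/2) = 13/5. Minimum is 13/5 at row 2 (s_2 leaves); pivot element 5/2.
After the second pivot the z-row RHS is 105/4 − (-25/4)·(13/5) = 85/2.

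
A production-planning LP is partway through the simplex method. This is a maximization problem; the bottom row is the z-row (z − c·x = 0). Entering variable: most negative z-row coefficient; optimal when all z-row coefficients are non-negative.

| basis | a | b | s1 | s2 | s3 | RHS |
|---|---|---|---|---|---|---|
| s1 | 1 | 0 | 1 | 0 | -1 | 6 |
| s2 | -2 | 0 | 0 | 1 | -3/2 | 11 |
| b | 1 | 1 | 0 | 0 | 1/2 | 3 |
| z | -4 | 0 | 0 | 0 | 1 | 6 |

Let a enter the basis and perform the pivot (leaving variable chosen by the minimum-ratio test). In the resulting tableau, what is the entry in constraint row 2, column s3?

Ratio test on column a — row 1: 6/1 = 6; row 2: entry -2 ≤ 0; row 3: 3/1 = 3. Minimum is 3 at row 3 (b leaves); pivot element 1.
Divide row 3 by 1; eliminate column a from the other rows.
Row 2 update in column s3: -3/2 − (-2)·(1/2) = -1/2.

-1/2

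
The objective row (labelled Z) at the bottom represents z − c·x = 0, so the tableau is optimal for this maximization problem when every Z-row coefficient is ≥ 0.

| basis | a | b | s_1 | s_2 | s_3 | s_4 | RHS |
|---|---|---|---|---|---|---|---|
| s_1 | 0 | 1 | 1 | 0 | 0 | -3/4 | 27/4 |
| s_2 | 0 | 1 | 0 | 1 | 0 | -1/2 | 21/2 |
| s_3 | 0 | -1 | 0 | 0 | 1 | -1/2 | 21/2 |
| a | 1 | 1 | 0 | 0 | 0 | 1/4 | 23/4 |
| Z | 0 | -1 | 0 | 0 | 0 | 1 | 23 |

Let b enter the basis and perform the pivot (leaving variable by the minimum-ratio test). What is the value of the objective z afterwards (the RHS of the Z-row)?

Ratio test on column b — row 1: (27/4)/1 = 27/4; row 2: (21/2)/1 = 21/2; row 3: entry -1 ≤ 0; row 4: (23/4)/1 = 23/4. Minimum is 23/4 at row 4 (a leaves); pivot element 1.
Pivot on row 4; the Z-row RHS becomes 23 − (-1)·(23/4) = 115/4.

115/4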